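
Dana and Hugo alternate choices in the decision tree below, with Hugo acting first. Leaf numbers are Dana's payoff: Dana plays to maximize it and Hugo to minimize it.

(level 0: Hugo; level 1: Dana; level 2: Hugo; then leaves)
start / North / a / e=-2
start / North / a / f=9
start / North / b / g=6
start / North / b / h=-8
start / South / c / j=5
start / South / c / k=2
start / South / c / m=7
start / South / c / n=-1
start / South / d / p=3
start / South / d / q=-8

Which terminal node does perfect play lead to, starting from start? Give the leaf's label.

a (Hugo): min(-2, 9) = -2
b (Hugo): min(6, -8) = -8
North (Dana): max(-2, -8) = -2
c (Hugo): min(5, 2, 7, -1) = -1
d (Hugo): min(3, -8) = -8
South (Dana): max(-1, -8) = -1
start (Hugo): min(-2, -1) = -2
At start, Hugo picks North (lowest: -2).
At North, Dana picks a (highest: -2).
At a, Hugo picks e (lowest: -2).
Terminal value -2.

e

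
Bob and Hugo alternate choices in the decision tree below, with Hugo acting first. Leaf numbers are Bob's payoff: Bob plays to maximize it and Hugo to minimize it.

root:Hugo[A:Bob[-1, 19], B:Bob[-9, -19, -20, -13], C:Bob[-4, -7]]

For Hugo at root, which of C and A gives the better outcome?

C

C (Bob): max(-4, -7) = -4
A (Bob): max(-1, 19) = 19
Hugo prefers the lower value; C=-4, A=19. C is better since -4 < 19.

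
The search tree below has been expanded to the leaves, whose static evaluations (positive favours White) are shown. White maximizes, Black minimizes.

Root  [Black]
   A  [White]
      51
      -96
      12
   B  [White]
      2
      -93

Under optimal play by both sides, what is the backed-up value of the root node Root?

A (White): max(51, -96, 12) = 51
B (White): max(2, -93) = 2
Root (Black): min(51, 2) = 2

2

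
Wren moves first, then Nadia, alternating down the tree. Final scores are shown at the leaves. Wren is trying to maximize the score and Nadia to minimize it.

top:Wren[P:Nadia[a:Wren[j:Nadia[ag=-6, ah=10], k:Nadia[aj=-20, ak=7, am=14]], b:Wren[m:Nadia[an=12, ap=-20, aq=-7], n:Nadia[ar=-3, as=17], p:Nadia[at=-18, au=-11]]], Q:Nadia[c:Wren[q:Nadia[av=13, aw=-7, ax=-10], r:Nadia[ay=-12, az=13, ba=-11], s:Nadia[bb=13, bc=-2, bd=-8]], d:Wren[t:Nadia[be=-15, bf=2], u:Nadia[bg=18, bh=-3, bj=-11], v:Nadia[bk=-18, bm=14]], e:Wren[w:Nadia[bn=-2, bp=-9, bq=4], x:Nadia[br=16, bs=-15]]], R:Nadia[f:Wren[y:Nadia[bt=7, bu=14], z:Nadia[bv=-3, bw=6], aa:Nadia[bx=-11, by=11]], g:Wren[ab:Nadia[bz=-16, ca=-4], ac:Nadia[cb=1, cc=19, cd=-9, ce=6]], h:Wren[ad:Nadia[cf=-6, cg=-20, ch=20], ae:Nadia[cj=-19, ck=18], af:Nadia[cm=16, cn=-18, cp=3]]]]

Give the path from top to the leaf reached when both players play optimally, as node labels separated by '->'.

j (Nadia): min(-6, 10) = -6
k (Nadia): min(-20, 7, 14) = -20
a (Wren): max(-6, -20) = -6
m (Nadia): min(12, -20, -7) = -20
n (Nadia): min(-3, 17) = -3
p (Nadia): min(-18, -11) = -18
b (Wren): max(-20, -3, -18) = -3
P (Nadia): min(-6, -3) = -6
q (Nadia): min(13, -7, -10) = -10
r (Nadia): min(-12, 13, -11) = -12
s (Nadia): min(13, -2, -8) = -8
c (Wren): max(-10, -12, -8) = -8
t (Nadia): min(-15, 2) = -15
u (Nadia): min(18, -3, -11) = -11
v (Nadia): min(-18, 14) = -18
d (Wren): max(-15, -11, -18) = -11
w (Nadia): min(-2, -9, 4) = -9
x (Nadia): min(16, -15) = -15
e (Wren): max(-9, -15) = -9
Q (Nadia): min(-8, -11, -9) = -11
y (Nadia): min(7, 14) = 7
z (Nadia): min(-3, 6) = -3
aa (Nadia): min(-11, 11) = -11
f (Wren): max(7, -3, -11) = 7
ab (Nadia): min(-16, -4) = -16
ac (Nadia): min(1, 19, -9, 6) = -9
g (Wren): max(-16, -9) = -9
ad (Nadia): min(-6, -20, 20) = -20
ae (Nadia): min(-19, 18) = -19
af (Nadia): min(16, -18, 3) = -18
h (Wren): max(-20, -19, -18) = -18
R (Nadia): min(7, -9, -18) = -18
top (Wren): max(-6, -11, -18) = -6
At top, Wren picks P (highest: -6).
At P, Nadia picks a (lowest: -6).
At a, Wren picks j (highest: -6).
At j, Nadia picks ag (lowest: -6).
Terminal value -6.

top -> P -> a -> j -> ag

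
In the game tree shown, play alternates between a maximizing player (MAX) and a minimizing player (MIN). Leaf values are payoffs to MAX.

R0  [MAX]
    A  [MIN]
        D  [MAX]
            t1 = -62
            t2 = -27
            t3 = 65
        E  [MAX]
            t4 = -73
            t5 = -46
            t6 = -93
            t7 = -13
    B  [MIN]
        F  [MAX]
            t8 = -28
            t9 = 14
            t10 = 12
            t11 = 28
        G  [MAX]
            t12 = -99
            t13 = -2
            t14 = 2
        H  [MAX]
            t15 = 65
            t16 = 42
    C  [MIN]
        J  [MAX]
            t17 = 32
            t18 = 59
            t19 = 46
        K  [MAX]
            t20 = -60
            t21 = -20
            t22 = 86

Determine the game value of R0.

D (MAX): max(-62, -27, 65) = 65
E (MAX): max(-73, -46, -93, -13) = -13
A (MIN): min(65, -13) = -13
F (MAX): max(-28, 14, 12, 28) = 28
G (MAX): max(-99, -2, 2) = 2
H (MAX): max(65, 42) = 65
B (MIN): min(28, 2, 65) = 2
J (MAX): max(32, 59, 46) = 59
K (MAX): max(-60, -20, 86) = 86
C (MIN): min(59, 86) = 59
R0 (MAX): max(-13, 2, 59) = 59

59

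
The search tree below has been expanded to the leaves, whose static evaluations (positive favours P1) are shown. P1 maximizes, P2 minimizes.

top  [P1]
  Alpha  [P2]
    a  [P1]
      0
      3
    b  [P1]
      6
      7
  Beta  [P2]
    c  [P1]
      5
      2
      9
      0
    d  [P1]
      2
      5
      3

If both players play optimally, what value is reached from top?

a (P1): max(0, 3) = 3
b (P1): max(6, 7) = 7
Alpha (P2): min(3, 7) = 3
c (P1): max(5, 2, 9, 0) = 9
d (P1): max(2, 5, 3) = 5
Beta (P2): min(9, 5) = 5
top (P1): max(3, 5) = 5

5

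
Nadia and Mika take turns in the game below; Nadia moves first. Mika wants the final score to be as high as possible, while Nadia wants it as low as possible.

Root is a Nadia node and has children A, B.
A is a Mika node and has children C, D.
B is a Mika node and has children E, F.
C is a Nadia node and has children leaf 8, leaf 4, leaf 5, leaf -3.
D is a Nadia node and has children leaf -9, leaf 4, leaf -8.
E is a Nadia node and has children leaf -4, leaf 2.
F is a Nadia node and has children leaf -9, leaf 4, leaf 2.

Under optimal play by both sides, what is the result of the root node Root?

-4

C (Nadia): min(8, 4, 5, -3) = -3
D (Nadia): min(-9, 4, -8) = -9
A (Mika): max(-3, -9) = -3
E (Nadia): min(-4, 2) = -4
F (Nadia): min(-9, 4, 2) = -9
B (Mika): max(-4, -9) = -4
Root (Nadia): min(-3, -4) = -4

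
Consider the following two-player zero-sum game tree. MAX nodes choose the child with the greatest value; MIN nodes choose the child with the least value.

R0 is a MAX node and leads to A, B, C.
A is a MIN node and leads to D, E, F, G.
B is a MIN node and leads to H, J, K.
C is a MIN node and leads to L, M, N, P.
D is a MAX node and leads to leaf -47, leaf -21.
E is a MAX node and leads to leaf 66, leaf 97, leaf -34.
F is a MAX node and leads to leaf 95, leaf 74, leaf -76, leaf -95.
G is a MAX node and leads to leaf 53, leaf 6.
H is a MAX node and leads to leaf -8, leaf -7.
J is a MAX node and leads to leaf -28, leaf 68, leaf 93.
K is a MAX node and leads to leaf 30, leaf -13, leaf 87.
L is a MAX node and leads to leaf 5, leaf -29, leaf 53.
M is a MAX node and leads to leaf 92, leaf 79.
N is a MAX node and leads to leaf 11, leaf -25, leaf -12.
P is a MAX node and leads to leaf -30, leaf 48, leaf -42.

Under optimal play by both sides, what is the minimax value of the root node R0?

D (MAX): max(-47, -21) = -21
E (MAX): max(66, 97, -34) = 97
F (MAX): max(95, 74, -76, -95) = 95
G (MAX): max(53, 6) = 53
A (MIN): min(-21, 97, 95, 53) = -21
H (MAX): max(-8, -7) = -7
J (MAX): max(-28, 68, 93) = 93
K (MAX): max(30, -13, 87) = 87
B (MIN): min(-7, 93, 87) = -7
L (MAX): max(5, -29, 53) = 53
M (MAX): max(92, 79) = 92
N (MAX): max(11, -25, -12) = 11
P (MAX): max(-30, 48, -42) = 48
C (MIN): min(53, 92, 11, 48) = 11
R0 (MAX): max(-21, -7, 11) = 11

11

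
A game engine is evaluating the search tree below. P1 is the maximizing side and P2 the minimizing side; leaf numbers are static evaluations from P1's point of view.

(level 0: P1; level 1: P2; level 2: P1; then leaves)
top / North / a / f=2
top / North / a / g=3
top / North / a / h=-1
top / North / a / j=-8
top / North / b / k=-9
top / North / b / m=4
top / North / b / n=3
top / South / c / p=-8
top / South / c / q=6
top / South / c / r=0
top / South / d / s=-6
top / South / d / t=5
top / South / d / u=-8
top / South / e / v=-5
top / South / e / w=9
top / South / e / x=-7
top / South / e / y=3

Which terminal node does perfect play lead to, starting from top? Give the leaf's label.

t

a (P1): max(2, 3, -1, -8) = 3
b (P1): max(-9, 4, 3) = 4
North (P2): min(3, 4) = 3
c (P1): max(-8, 6, 0) = 6
d (P1): max(-6, 5, -8) = 5
e (P1): max(-5, 9, -7, 3) = 9
South (P2): min(6, 5, 9) = 5
top (P1): max(3, 5) = 5
At top, P1 picks South (highest: 5).
At South, P2 picks d (lowest: 5).
At d, P1 picks t (highest: 5).
Terminal value 5.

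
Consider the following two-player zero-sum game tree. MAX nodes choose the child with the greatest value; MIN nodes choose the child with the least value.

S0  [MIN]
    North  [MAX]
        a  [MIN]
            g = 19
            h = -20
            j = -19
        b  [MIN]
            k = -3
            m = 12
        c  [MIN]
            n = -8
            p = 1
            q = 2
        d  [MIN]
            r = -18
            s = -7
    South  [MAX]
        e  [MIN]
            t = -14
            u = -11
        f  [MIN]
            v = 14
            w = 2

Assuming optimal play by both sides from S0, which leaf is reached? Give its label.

k

a (MIN): min(19, -20, -19) = -20
b (MIN): min(-3, 12) = -3
c (MIN): min(-8, 1, 2) = -8
d (MIN): min(-18, -7) = -18
North (MAX): max(-20, -3, -8, -18) = -3
e (MIN): min(-14, -11) = -14
f (MIN): min(14, 2) = 2
South (MAX): max(-14, 2) = 2
S0 (MIN): min(-3, 2) = -3
At S0, MIN picks North (lowest: -3).
At North, MAX picks b (highest: -3).
At b, MIN picks k (lowest: -3).
Terminal value -3.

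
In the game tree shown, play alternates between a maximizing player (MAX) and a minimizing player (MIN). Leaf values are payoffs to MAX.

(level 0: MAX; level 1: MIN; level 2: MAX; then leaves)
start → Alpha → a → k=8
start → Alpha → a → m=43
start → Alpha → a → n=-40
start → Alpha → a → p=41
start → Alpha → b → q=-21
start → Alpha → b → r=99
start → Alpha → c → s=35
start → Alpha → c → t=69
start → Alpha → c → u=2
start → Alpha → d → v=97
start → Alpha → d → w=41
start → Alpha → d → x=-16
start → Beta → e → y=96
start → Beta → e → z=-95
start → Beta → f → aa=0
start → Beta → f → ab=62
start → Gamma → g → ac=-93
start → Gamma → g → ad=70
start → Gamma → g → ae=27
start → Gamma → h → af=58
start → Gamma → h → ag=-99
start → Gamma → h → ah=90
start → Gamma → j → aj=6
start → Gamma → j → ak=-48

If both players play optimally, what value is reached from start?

62

a (MAX): max(8, 43, -40, 41) = 43
b (MAX): max(-21, 99) = 99
c (MAX): max(35, 69, 2) = 69
d (MAX): max(97, 41, -16) = 97
Alpha (MIN): min(43, 99, 69, 97) = 43
e (MAX): max(96, -95) = 96
f (MAX): max(0, 62) = 62
Beta (MIN): min(96, 62) = 62
g (MAX): max(-93, 70, 27) = 70
h (MAX): max(58, -99, 90) = 90
j (MAX): max(6, -48) = 6
Gamma (MIN): min(70, 90, 6) = 6
start (MAX): max(43, 62, 6) = 62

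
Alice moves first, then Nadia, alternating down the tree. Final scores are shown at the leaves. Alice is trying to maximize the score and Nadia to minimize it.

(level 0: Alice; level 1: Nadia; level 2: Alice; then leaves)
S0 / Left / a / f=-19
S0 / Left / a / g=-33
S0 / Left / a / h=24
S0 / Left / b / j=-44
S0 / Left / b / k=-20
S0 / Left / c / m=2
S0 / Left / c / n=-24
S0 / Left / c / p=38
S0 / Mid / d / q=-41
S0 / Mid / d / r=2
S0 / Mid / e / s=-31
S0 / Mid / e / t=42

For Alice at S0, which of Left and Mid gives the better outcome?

a (Alice): max(-19, -33, 24) = 24
b (Alice): max(-44, -20) = -20
c (Alice): max(2, -24, 38) = 38
Left (Nadia): min(24, -20, 38) = -20
d (Alice): max(-41, 2) = 2
e (Alice): max(-31, 42) = 42
Mid (Nadia): min(2, 42) = 2
Alice prefers the higher value; Left=-20, Mid=2. Mid is better since 2 > -20.

Mid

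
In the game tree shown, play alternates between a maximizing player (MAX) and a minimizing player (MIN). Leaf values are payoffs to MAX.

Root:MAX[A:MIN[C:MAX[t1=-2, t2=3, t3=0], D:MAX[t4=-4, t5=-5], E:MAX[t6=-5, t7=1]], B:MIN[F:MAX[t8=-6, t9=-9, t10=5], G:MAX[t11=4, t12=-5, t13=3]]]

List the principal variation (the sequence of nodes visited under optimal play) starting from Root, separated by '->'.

C (MAX): max(-2, 3, 0) = 3
D (MAX): max(-4, -5) = -4
E (MAX): max(-5, 1) = 1
A (MIN): min(3, -4, 1) = -4
F (MAX): max(-6, -9, 5) = 5
G (MAX): max(4, -5, 3) = 4
B (MIN): min(5, 4) = 4
Root (MAX): max(-4, 4) = 4
At Root, MAX picks B (highest: 4).
At B, MIN picks G (lowest: 4).
At G, MAX picks t11 (highest: 4).
Terminal value 4.

Root -> B -> G -> t11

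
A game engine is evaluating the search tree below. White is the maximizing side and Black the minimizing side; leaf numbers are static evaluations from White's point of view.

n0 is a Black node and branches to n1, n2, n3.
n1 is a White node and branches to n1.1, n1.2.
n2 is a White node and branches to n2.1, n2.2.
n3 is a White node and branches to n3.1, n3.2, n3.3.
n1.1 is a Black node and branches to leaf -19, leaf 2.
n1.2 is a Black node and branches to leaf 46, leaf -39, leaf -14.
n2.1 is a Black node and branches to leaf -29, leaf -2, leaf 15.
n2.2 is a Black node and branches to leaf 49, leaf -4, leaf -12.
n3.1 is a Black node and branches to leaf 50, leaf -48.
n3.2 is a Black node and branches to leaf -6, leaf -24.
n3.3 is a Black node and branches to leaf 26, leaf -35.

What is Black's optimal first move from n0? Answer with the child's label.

n3

n1.1 (Black): min(-19, 2) = -19
n1.2 (Black): min(46, -39, -14) = -39
n1 (White): max(-19, -39) = -19
n2.1 (Black): min(-29, -2, 15) = -29
n2.2 (Black): min(49, -4, -12) = -12
n2 (White): max(-29, -12) = -12
n3.1 (Black): min(50, -48) = -48
n3.2 (Black): min(-6, -24) = -24
n3.3 (Black): min(26, -35) = -35
n3 (White): max(-48, -24, -35) = -24
n0 (Black): min(-19, -12, -24) = -24
Black at n0 wants the lowest of {n1=-19, n2=-12, n3=-24}, so chooses n3.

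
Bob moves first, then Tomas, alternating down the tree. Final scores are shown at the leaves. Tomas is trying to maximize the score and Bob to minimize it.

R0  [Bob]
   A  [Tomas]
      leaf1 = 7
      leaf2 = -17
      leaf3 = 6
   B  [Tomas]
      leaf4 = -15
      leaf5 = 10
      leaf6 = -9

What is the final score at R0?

7

A (Tomas): max(7, -17, 6) = 7
B (Tomas): max(-15, 10, -9) = 10
R0 (Bob): min(7, 10) = 7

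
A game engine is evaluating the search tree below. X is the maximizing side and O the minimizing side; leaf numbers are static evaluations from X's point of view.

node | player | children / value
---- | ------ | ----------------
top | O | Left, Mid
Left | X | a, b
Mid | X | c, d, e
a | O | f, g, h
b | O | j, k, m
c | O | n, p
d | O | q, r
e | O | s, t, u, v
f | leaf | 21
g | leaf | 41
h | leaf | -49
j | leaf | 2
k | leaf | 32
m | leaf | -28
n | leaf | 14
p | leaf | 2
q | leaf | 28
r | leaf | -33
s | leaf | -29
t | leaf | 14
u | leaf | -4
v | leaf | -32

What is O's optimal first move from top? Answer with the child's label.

a (O): min(21, 41, -49) = -49
b (O): min(2, 32, -28) = -28
Left (X): max(-49, -28) = -28
c (O): min(14, 2) = 2
d (O): min(28, -33) = -33
e (O): min(-29, 14, -4, -32) = -32
Mid (X): max(2, -33, -32) = 2
top (O): min(-28, 2) = -28
O at top wants the lowest of {Left=-28, Mid=2}, so chooses Left.

Left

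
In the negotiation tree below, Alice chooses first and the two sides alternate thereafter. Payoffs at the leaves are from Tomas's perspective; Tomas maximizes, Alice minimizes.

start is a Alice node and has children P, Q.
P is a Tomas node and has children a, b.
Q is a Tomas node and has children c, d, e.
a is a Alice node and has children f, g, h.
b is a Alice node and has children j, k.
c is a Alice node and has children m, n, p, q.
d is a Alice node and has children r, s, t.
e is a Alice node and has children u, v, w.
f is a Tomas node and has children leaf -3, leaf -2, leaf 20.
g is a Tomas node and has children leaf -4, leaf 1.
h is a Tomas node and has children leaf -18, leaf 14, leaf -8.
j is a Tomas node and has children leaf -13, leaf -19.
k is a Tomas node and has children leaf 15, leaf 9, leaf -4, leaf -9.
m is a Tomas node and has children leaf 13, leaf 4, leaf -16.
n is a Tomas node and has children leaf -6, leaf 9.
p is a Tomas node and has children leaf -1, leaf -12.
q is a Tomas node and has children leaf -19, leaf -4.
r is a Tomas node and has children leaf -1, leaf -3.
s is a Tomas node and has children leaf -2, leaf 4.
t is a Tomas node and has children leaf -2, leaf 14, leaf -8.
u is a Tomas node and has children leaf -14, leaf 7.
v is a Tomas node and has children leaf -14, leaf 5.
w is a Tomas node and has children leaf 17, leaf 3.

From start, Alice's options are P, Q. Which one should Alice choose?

f (Tomas): max(-3, -2, 20) = 20
g (Tomas): max(-4, 1) = 1
h (Tomas): max(-18, 14, -8) = 14
a (Alice): min(20, 1, 14) = 1
j (Tomas): max(-13, -19) = -13
k (Tomas): max(15, 9, -4, -9) = 15
b (Alice): min(-13, 15) = -13
P (Tomas): max(1, -13) = 1
m (Tomas): max(13, 4, -16) = 13
n (Tomas): max(-6, 9) = 9
p (Tomas): max(-1, -12) = -1
q (Tomas): max(-19, -4) = -4
c (Alice): min(13, 9, -1, -4) = -4
r (Tomas): max(-1, -3) = -1
s (Tomas): max(-2, 4) = 4
t (Tomas): max(-2, 14, -8) = 14
d (Alice): min(-1, 4, 14) = -1
u (Tomas): max(-14, 7) = 7
v (Tomas): max(-14, 5) = 5
w (Tomas): max(17, 3) = 17
e (Alice): min(7, 5, 17) = 5
Q (Tomas): max(-4, -1, 5) = 5
start (Alice): min(1, 5) = 1
Alice at start wants the lowest of {P=1, Q=5}, so chooses P.

P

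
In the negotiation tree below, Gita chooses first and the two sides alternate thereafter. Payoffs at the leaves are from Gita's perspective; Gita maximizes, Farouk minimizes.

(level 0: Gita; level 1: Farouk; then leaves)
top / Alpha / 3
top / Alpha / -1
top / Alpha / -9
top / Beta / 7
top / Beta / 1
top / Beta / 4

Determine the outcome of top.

1

Alpha (Farouk): min(3, -1, -9) = -9
Beta (Farouk): min(7, 1, 4) = 1
top (Gita): max(-9, 1) = 1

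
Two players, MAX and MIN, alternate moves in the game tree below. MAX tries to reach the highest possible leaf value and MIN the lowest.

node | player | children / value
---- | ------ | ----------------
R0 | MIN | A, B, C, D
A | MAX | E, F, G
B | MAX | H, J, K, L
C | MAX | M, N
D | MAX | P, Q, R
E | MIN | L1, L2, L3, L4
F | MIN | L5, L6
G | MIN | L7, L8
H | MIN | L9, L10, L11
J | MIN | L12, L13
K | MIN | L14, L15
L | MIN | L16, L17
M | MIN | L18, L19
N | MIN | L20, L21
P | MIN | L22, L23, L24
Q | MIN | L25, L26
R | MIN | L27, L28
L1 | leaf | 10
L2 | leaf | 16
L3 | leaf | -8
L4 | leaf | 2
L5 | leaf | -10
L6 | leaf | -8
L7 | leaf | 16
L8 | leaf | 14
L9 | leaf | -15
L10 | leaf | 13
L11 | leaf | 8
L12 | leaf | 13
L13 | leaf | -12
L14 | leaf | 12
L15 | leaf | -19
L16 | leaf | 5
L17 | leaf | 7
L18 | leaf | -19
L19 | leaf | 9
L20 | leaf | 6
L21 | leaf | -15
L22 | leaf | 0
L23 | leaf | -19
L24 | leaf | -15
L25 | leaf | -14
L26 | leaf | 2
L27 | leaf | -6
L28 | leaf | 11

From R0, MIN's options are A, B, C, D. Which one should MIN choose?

E (MIN): min(10, 16, -8, 2) = -8
F (MIN): min(-10, -8) = -10
G (MIN): min(16, 14) = 14
A (MAX): max(-8, -10, 14) = 14
H (MIN): min(-15, 13, 8) = -15
J (MIN): min(13, -12) = -12
K (MIN): min(12, -19) = -19
L (MIN): min(5, 7) = 5
B (MAX): max(-15, -12, -19, 5) = 5
M (MIN): min(-19, 9) = -19
N (MIN): min(6, -15) = -15
C (MAX): max(-19, -15) = -15
P (MIN): min(0, -19, -15) = -19
Q (MIN): min(-14, 2) = -14
R (MIN): min(-6, 11) = -6
D (MAX): max(-19, -14, -6) = -6
R0 (MIN): min(14, 5, -15, -6) = -15
MIN at R0 wants the lowest of {A=14, B=5, C=-15, D=-6}, so chooses C.

C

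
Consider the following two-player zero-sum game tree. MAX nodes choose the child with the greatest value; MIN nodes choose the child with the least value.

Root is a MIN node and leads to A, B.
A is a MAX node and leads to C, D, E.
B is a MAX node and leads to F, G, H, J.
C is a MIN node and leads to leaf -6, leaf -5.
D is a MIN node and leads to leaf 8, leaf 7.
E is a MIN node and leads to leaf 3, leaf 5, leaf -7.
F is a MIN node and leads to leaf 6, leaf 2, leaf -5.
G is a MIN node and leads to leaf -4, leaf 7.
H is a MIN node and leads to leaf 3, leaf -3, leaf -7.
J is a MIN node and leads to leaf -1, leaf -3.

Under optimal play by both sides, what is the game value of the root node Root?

-3

C (MIN): min(-6, -5) = -6
D (MIN): min(8, 7) = 7
E (MIN): min(3, 5, -7) = -7
A (MAX): max(-6, 7, -7) = 7
F (MIN): min(6, 2, -5) = -5
G (MIN): min(-4, 7) = -4
H (MIN): min(3, -3, -7) = -7
J (MIN): min(-1, -3) = -3
B (MAX): max(-5, -4, -7, -3) = -3
Root (MIN): min(7, -3) = -3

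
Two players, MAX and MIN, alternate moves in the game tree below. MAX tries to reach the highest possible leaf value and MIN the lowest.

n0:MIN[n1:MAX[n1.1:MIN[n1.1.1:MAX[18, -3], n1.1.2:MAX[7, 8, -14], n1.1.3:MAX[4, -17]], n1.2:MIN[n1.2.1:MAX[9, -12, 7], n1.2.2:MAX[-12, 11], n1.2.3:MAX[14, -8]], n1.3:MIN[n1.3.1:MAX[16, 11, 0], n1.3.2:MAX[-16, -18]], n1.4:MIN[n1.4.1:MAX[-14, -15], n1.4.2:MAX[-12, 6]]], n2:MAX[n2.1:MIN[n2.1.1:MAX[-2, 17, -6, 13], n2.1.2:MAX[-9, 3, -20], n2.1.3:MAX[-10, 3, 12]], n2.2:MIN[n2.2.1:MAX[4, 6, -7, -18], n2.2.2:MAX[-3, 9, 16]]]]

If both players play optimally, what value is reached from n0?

n1.1.1 (MAX): max(18, -3) = 18
n1.1.2 (MAX): max(7, 8, -14) = 8
n1.1.3 (MAX): max(4, -17) = 4
n1.1 (MIN): min(18, 8, 4) = 4
n1.2.1 (MAX): max(9, -12, 7) = 9
n1.2.2 (MAX): max(-12, 11) = 11
n1.2.3 (MAX): max(14, -8) = 14
n1.2 (MIN): min(9, 11, 14) = 9
n1.3.1 (MAX): max(16, 11, 0) = 16
n1.3.2 (MAX): max(-16, -18) = -16
n1.3 (MIN): min(16, -16) = -16
n1.4.1 (MAX): max(-14, -15) = -14
n1.4.2 (MAX): max(-12, 6) = 6
n1.4 (MIN): min(-14, 6) = -14
n1 (MAX): max(4, 9, -16, -14) = 9
n2.1.1 (MAX): max(-2, 17, -6, 13) = 17
n2.1.2 (MAX): max(-9, 3, -20) = 3
n2.1.3 (MAX): max(-10, 3, 12) = 12
n2.1 (MIN): min(17, 3, 12) = 3
n2.2.1 (MAX): max(4, 6, -7, -18) = 6
n2.2.2 (MAX): max(-3, 9, 16) = 16
n2.2 (MIN): min(6, 16) = 6
n2 (MAX): max(3, 6) = 6
n0 (MIN): min(9, 6) = 6

6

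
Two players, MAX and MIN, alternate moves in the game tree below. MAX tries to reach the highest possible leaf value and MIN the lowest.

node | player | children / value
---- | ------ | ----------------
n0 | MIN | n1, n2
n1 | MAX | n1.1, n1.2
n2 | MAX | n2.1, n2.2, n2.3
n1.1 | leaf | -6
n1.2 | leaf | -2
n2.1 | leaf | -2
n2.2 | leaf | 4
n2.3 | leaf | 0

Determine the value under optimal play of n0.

-2

n1 (MAX): max(-6, -2) = -2
n2 (MAX): max(-2, 4, 0) = 4
n0 (MIN): min(-2, 4) = -2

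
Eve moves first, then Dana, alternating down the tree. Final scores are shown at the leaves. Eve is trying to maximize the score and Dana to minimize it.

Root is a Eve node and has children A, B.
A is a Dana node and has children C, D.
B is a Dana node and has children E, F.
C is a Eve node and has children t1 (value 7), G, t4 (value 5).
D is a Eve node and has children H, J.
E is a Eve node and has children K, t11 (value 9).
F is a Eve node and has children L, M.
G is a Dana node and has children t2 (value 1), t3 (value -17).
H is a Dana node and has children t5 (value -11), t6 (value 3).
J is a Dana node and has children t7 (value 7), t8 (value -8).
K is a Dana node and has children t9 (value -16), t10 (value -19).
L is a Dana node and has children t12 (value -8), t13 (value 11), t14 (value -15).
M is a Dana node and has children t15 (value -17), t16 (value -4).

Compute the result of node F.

-15

L (Dana): min(-8, 11, -15) = -15
M (Dana): min(-17, -4) = -17
F (Eve): max(-15, -17) = -15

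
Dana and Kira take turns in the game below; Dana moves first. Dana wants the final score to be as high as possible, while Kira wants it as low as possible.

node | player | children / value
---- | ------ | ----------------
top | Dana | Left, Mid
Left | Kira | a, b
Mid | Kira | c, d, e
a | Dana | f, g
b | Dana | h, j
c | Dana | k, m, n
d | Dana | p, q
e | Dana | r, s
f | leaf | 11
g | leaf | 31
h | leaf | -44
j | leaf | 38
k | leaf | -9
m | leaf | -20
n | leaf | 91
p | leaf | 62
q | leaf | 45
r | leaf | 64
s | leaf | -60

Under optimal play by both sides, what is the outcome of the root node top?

62

a (Dana): max(11, 31) = 31
b (Dana): max(-44, 38) = 38
Left (Kira): min(31, 38) = 31
c (Dana): max(-9, -20, 91) = 91
d (Dana): max(62, 45) = 62
e (Dana): max(64, -60) = 64
Mid (Kira): min(91, 62, 64) = 62
top (Dana): max(31, 62) = 62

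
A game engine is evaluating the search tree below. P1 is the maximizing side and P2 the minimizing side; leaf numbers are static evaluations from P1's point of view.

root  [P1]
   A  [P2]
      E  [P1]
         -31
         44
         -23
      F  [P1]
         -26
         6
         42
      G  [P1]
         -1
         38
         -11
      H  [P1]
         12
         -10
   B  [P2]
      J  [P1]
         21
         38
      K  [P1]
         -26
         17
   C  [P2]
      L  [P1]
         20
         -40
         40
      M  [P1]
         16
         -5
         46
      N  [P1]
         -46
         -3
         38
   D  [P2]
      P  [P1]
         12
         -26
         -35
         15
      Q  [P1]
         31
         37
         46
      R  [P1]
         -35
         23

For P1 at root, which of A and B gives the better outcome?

E (P1): max(-31, 44, -23) = 44
F (P1): max(-26, 6, 42) = 42
G (P1): max(-1, 38, -11) = 38
H (P1): max(12, -10) = 12
A (P2): min(44, 42, 38, 12) = 12
J (P1): max(21, 38) = 38
K (P1): max(-26, 17) = 17
B (P2): min(38, 17) = 17
P1 prefers the higher value; A=12, B=17. B is better since 17 > 12.

B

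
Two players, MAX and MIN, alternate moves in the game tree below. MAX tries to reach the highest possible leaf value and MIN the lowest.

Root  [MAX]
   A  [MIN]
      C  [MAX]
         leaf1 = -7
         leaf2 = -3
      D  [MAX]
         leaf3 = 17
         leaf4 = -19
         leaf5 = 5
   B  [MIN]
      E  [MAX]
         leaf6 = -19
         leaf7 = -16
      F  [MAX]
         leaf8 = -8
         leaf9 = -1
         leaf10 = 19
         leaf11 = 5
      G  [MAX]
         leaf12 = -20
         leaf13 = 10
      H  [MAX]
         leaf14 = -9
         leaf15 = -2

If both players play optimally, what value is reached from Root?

C (MAX): max(-7, -3) = -3
D (MAX): max(17, -19, 5) = 17
A (MIN): min(-3, 17) = -3
E (MAX): max(-19, -16) = -16
F (MAX): max(-8, -1, 19, 5) = 19
G (MAX): max(-20, 10) = 10
H (MAX): max(-9, -2) = -2
B (MIN): min(-16, 19, 10, -2) = -16
Root (MAX): max(-3, -16) = -3

-3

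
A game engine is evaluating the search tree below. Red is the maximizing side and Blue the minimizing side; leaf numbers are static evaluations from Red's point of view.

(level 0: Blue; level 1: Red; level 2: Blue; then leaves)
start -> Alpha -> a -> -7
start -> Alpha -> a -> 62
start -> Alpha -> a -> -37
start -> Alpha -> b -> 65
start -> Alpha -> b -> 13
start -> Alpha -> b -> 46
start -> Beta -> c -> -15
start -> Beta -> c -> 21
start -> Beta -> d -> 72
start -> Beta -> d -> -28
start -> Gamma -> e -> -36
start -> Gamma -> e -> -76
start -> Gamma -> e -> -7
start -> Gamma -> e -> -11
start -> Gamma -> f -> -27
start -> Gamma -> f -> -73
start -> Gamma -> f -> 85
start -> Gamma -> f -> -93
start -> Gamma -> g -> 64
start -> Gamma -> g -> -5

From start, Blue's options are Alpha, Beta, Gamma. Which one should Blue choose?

a (Blue): min(-7, 62, -37) = -37
b (Blue): min(65, 13, 46) = 13
Alpha (Red): max(-37, 13) = 13
c (Blue): min(-15, 21) = -15
d (Blue): min(72, -28) = -28
Beta (Red): max(-15, -28) = -15
e (Blue): min(-36, -76, -7, -11) = -76
f (Blue): min(-27, -73, 85, -93) = -93
g (Blue): min(64, -5) = -5
Gamma (Red): max(-76, -93, -5) = -5
start (Blue): min(13, -15, -5) = -15
Blue at start wants the lowest of {Alpha=13, Beta=-15, Gamma=-5}, so chooses Beta.

Beta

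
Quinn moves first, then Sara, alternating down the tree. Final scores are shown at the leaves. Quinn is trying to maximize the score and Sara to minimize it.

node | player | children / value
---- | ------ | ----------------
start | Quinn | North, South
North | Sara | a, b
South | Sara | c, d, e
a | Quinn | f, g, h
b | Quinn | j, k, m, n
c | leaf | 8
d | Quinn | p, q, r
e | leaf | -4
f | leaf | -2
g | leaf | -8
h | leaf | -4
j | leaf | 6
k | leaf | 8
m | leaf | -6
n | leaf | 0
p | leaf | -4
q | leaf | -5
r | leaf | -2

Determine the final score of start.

a (Quinn): max(-2, -8, -4) = -2
b (Quinn): max(6, 8, -6, 0) = 8
North (Sara): min(-2, 8) = -2
d (Quinn): max(-4, -5, -2) = -2
South (Sara): min(8, -2, -4) = -4
start (Quinn): max(-2, -4) = -2

-2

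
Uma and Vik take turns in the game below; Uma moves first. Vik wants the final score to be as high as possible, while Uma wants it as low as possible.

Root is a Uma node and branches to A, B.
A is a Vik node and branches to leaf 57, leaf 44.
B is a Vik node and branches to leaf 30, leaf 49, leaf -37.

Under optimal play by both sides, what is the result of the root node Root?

49

A (Vik): max(57, 44) = 57
B (Vik): max(30, 49, -37) = 49
Root (Uma): min(57, 49) = 49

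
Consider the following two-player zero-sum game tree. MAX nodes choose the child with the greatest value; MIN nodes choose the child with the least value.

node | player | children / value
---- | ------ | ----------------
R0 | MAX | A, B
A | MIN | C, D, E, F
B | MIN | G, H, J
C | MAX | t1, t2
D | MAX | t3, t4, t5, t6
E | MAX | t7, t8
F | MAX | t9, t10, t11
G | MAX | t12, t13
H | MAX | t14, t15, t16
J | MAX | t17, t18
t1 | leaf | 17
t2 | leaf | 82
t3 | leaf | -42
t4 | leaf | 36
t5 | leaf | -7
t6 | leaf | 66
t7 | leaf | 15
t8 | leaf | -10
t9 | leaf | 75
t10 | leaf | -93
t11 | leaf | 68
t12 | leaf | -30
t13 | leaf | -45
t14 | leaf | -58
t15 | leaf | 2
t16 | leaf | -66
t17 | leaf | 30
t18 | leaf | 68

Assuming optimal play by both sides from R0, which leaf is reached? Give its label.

C (MAX): max(17, 82) = 82
D (MAX): max(-42, 36, -7, 66) = 66
E (MAX): max(15, -10) = 15
F (MAX): max(75, -93, 68) = 75
A (MIN): min(82, 66, 15, 75) = 15
G (MAX): max(-30, -45) = -30
H (MAX): max(-58, 2, -66) = 2
J (MAX): max(30, 68) = 68
B (MIN): min(-30, 2, 68) = -30
R0 (MAX): max(15, -30) = 15
At R0, MAX picks A (highest: 15).
At A, MIN picks E (lowest: 15).
At E, MAX picks t7 (highest: 15).
Terminal value 15.

t7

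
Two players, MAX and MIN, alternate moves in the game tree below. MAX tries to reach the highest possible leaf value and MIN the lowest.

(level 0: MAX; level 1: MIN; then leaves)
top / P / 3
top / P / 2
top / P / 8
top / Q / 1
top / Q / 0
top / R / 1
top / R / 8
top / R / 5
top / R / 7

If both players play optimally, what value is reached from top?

P (MIN): min(3, 2, 8) = 2
Q (MIN): min(1, 0) = 0
R (MIN): min(1, 8, 5, 7) = 1
top (MAX): max(2, 0, 1) = 2

2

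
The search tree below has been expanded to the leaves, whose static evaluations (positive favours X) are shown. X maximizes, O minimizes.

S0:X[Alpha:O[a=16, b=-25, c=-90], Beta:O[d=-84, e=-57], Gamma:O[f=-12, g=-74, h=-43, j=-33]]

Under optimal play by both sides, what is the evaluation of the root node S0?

-74

Alpha (O): min(16, -25, -90) = -90
Beta (O): min(-84, -57) = -84
Gamma (O): min(-12, -74, -43, -33) = -74
S0 (X): max(-90, -84, -74) = -74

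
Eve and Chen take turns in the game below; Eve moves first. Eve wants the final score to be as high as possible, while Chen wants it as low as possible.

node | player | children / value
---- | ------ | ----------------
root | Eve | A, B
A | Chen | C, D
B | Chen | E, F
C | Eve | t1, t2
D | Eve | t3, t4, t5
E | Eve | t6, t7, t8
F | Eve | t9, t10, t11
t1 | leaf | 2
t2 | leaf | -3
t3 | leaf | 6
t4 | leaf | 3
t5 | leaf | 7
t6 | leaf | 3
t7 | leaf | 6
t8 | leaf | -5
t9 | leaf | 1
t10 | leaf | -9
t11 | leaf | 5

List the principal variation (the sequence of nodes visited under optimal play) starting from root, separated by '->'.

root -> B -> F -> t11

C (Eve): max(2, -3) = 2
D (Eve): max(6, 3, 7) = 7
A (Chen): min(2, 7) = 2
E (Eve): max(3, 6, -5) = 6
F (Eve): max(1, -9, 5) = 5
B (Chen): min(6, 5) = 5
root (Eve): max(2, 5) = 5
At root, Eve picks B (highest: 5).
At B, Chen picks F (lowest: 5).
At F, Eve picks t11 (highest: 5).
Terminal value 5.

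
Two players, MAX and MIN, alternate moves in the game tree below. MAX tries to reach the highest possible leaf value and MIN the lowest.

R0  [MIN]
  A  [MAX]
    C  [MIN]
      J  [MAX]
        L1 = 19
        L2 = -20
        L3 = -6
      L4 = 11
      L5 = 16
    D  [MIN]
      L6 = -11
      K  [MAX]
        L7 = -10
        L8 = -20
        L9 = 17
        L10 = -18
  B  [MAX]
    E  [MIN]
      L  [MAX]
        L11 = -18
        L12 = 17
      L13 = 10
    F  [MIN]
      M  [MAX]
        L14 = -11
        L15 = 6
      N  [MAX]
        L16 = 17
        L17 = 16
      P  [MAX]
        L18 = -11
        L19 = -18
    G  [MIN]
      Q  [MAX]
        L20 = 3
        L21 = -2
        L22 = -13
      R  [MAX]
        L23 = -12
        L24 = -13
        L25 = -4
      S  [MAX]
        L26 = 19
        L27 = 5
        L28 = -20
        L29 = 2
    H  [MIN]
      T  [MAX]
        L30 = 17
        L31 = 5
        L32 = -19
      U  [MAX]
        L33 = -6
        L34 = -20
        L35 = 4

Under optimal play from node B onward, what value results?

10

L (MAX): max(-18, 17) = 17
E (MIN): min(17, 10) = 10
M (MAX): max(-11, 6) = 6
N (MAX): max(17, 16) = 17
P (MAX): max(-11, -18) = -11
F (MIN): min(6, 17, -11) = -11
Q (MAX): max(3, -2, -13) = 3
R (MAX): max(-12, -13, -4) = -4
S (MAX): max(19, 5, -20, 2) = 19
G (MIN): min(3, -4, 19) = -4
T (MAX): max(17, 5, -19) = 17
U (MAX): max(-6, -20, 4) = 4
H (MIN): min(17, 4) = 4
B (MAX): max(10, -11, -4, 4) = 10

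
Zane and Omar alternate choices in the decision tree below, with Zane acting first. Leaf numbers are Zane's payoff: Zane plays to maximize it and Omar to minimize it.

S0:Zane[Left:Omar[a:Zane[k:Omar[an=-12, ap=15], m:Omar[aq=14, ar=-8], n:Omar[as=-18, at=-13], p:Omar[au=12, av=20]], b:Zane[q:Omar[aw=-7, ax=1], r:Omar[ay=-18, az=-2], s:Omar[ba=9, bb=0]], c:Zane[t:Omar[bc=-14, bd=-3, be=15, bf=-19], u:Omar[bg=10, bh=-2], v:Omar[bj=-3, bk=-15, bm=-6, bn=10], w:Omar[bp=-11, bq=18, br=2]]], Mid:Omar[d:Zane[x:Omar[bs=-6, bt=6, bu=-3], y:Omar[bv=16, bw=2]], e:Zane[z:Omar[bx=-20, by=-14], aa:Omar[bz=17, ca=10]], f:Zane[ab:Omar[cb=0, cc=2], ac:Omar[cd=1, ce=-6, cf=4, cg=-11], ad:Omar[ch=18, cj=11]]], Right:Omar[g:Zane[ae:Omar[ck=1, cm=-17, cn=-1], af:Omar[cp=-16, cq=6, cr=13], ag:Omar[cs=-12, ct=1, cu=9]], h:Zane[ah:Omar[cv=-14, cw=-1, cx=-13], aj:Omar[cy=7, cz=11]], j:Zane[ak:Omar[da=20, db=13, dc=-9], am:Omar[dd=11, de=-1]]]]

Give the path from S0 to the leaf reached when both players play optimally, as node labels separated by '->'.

k (Omar): min(-12, 15) = -12
m (Omar): min(14, -8) = -8
n (Omar): min(-18, -13) = -18
p (Omar): min(12, 20) = 12
a (Zane): max(-12, -8, -18, 12) = 12
q (Omar): min(-7, 1) = -7
r (Omar): min(-18, -2) = -18
s (Omar): min(9, 0) = 0
b (Zane): max(-7, -18, 0) = 0
t (Omar): min(-14, -3, 15, -19) = -19
u (Omar): min(10, -2) = -2
v (Omar): min(-3, -15, -6, 10) = -15
w (Omar): min(-11, 18, 2) = -11
c (Zane): max(-19, -2, -15, -11) = -2
Left (Omar): min(12, 0, -2) = -2
x (Omar): min(-6, 6, -3) = -6
y (Omar): min(16, 2) = 2
d (Zane): max(-6, 2) = 2
z (Omar): min(-20, -14) = -20
aa (Omar): min(17, 10) = 10
e (Zane): max(-20, 10) = 10
ab (Omar): min(0, 2) = 0
ac (Omar): min(1, -6, 4, -11) = -11
ad (Omar): min(18, 11) = 11
f (Zane): max(0, -11, 11) = 11
Mid (Omar): min(2, 10, 11) = 2
ae (Omar): min(1, -17, -1) = -17
af (Omar): min(-16, 6, 13) = -16
ag (Omar): min(-12, 1, 9) = -12
g (Zane): max(-17, -16, -12) = -12
ah (Omar): min(-14, -1, -13) = -14
aj (Omar): min(7, 11) = 7
h (Zane): max(-14, 7) = 7
ak (Omar): min(20, 13, -9) = -9
am (Omar): min(11, -1) = -1
j (Zane): max(-9, -1) = -1
Right (Omar): min(-12, 7, -1) = -12
S0 (Zane): max(-2, 2, -12) = 2
At S0, Zane picks Mid (highest: 2).
At Mid, Omar picks d (lowest: 2).
At d, Zane picks y (highest: 2).
At y, Omar picks bw (lowest: 2).
Terminal value 2.

S0 -> Mid -> d -> y -> bw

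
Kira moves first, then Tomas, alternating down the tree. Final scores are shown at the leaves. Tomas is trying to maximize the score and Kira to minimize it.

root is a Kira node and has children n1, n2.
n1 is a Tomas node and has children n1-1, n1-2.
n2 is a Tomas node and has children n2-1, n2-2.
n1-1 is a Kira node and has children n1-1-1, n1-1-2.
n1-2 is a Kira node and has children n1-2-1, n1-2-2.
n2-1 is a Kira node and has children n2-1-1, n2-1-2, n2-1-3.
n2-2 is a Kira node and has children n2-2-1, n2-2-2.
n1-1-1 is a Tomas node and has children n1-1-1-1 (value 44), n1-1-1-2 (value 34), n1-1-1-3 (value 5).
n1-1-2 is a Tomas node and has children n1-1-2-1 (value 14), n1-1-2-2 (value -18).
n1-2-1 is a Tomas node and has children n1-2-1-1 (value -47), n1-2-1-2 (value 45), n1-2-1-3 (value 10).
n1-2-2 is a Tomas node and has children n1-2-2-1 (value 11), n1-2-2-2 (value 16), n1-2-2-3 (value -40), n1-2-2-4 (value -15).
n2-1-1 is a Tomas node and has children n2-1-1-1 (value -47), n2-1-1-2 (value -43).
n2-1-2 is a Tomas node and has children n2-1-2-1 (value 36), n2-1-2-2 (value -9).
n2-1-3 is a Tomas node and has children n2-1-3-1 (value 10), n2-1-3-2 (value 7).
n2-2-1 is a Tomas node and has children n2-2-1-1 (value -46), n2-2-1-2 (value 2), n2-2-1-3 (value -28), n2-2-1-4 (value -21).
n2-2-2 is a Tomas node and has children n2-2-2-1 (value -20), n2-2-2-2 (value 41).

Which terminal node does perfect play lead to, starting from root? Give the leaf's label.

n1-1-1 (Tomas): max(44, 34, 5) = 44
n1-1-2 (Tomas): max(14, -18) = 14
n1-1 (Kira): min(44, 14) = 14
n1-2-1 (Tomas): max(-47, 45, 10) = 45
n1-2-2 (Tomas): max(11, 16, -40, -15) = 16
n1-2 (Kira): min(45, 16) = 16
n1 (Tomas): max(14, 16) = 16
n2-1-1 (Tomas): max(-47, -43) = -43
n2-1-2 (Tomas): max(36, -9) = 36
n2-1-3 (Tomas): max(10, 7) = 10
n2-1 (Kira): min(-43, 36, 10) = -43
n2-2-1 (Tomas): max(-46, 2, -28, -21) = 2
n2-2-2 (Tomas): max(-20, 41) = 41
n2-2 (Kira): min(2, 41) = 2
n2 (Tomas): max(-43, 2) = 2
root (Kira): min(16, 2) = 2
At root, Kira picks n2 (lowest: 2).
At n2, Tomas picks n2-2 (highest: 2).
At n2-2, Kira picks n2-2-1 (lowest: 2).
At n2-2-1, Tomas picks n2-2-1-2 (highest: 2).
Terminal value 2.

n2-2-1-2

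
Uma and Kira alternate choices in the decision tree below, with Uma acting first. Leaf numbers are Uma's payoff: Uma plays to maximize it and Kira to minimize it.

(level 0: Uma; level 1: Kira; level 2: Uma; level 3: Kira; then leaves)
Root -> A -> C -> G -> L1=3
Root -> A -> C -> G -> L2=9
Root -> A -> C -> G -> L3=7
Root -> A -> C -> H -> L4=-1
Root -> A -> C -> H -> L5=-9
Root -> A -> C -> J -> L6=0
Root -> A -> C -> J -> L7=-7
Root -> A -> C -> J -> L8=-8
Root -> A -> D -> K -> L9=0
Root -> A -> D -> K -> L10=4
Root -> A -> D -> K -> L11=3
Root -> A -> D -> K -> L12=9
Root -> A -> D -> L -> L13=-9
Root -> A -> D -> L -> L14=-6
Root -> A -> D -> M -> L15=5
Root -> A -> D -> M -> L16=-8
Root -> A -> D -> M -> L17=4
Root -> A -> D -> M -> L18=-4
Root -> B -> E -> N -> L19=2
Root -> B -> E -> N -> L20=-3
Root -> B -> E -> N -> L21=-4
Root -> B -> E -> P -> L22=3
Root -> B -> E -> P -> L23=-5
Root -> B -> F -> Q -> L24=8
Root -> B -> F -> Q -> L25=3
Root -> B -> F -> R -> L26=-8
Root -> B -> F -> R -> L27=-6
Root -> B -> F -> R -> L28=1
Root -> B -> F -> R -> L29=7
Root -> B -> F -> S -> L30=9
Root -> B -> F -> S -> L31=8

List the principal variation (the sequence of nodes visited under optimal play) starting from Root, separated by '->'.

G (Kira): min(3, 9, 7) = 3
H (Kira): min(-1, -9) = -9
J (Kira): min(0, -7, -8) = -8
C (Uma): max(3, -9, -8) = 3
K (Kira): min(0, 4, 3, 9) = 0
L (Kira): min(-9, -6) = -9
M (Kira): min(5, -8, 4, -4) = -8
D (Uma): max(0, -9, -8) = 0
A (Kira): min(3, 0) = 0
N (Kira): min(2, -3, -4) = -4
P (Kira): min(3, -5) = -5
E (Uma): max(-4, -5) = -4
Q (Kira): min(8, 3) = 3
R (Kira): min(-8, -6, 1, 7) = -8
S (Kira): min(9, 8) = 8
F (Uma): max(3, -8, 8) = 8
B (Kira): min(-4, 8) = -4
Root (Uma): max(0, -4) = 0
At Root, Uma picks A (highest: 0).
At A, Kira picks D (lowest: 0).
At D, Uma picks K (highest: 0).
At K, Kira picks L9 (lowest: 0).
Terminal value 0.

Root -> A -> D -> K -> L9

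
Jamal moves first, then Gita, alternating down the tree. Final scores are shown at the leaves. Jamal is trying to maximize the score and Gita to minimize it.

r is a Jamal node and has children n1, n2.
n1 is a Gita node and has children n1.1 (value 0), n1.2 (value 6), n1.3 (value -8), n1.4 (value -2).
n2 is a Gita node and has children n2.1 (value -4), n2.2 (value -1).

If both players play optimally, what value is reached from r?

n1 (Gita): min(0, 6, -8, -2) = -8
n2 (Gita): min(-4, -1) = -4
r (Jamal): max(-8, -4) = -4

-4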